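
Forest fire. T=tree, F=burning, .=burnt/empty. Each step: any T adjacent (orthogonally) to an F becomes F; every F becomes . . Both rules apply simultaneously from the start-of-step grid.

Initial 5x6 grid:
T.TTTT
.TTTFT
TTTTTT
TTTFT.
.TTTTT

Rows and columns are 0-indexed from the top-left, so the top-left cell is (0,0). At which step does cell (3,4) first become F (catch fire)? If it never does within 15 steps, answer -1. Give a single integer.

Step 1: cell (3,4)='F' (+8 fires, +2 burnt)
  -> target ignites at step 1
Step 2: cell (3,4)='.' (+8 fires, +8 burnt)
Step 3: cell (3,4)='.' (+6 fires, +8 burnt)
Step 4: cell (3,4)='.' (+1 fires, +6 burnt)
Step 5: cell (3,4)='.' (+0 fires, +1 burnt)
  fire out at step 5

1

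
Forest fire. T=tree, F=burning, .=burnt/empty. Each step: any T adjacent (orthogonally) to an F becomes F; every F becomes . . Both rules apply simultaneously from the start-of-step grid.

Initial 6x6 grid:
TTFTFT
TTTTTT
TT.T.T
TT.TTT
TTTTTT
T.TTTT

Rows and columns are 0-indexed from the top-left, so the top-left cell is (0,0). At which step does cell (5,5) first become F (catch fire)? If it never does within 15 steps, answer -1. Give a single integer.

Step 1: cell (5,5)='T' (+5 fires, +2 burnt)
Step 2: cell (5,5)='T' (+4 fires, +5 burnt)
Step 3: cell (5,5)='T' (+4 fires, +4 burnt)
Step 4: cell (5,5)='T' (+4 fires, +4 burnt)
Step 5: cell (5,5)='T' (+5 fires, +4 burnt)
Step 6: cell (5,5)='F' (+5 fires, +5 burnt)
  -> target ignites at step 6
Step 7: cell (5,5)='.' (+3 fires, +5 burnt)
Step 8: cell (5,5)='.' (+0 fires, +3 burnt)
  fire out at step 8

6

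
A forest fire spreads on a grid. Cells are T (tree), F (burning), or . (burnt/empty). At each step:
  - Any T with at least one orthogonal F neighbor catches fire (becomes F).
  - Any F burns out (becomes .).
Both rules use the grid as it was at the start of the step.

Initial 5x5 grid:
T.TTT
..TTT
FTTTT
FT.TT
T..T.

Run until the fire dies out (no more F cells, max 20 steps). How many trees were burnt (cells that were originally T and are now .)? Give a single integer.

Answer: 15

Derivation:
Step 1: +3 fires, +2 burnt (F count now 3)
Step 2: +1 fires, +3 burnt (F count now 1)
Step 3: +2 fires, +1 burnt (F count now 2)
Step 4: +4 fires, +2 burnt (F count now 4)
Step 5: +4 fires, +4 burnt (F count now 4)
Step 6: +1 fires, +4 burnt (F count now 1)
Step 7: +0 fires, +1 burnt (F count now 0)
Fire out after step 7
Initially T: 16, now '.': 24
Total burnt (originally-T cells now '.'): 15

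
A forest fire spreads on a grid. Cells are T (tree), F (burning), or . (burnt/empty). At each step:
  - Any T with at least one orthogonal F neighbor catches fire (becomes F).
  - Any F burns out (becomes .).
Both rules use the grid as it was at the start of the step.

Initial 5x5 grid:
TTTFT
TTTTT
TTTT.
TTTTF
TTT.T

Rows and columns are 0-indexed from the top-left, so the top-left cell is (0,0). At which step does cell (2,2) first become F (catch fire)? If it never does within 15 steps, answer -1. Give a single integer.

Step 1: cell (2,2)='T' (+5 fires, +2 burnt)
Step 2: cell (2,2)='T' (+5 fires, +5 burnt)
Step 3: cell (2,2)='F' (+5 fires, +5 burnt)
  -> target ignites at step 3
Step 4: cell (2,2)='.' (+4 fires, +5 burnt)
Step 5: cell (2,2)='.' (+2 fires, +4 burnt)
Step 6: cell (2,2)='.' (+0 fires, +2 burnt)
  fire out at step 6

3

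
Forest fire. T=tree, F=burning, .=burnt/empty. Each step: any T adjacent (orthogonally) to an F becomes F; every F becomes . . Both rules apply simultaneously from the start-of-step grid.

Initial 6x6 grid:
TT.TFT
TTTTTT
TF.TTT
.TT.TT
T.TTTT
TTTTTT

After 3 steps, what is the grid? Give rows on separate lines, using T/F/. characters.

Step 1: 6 trees catch fire, 2 burn out
  TT.F.F
  TFTTFT
  F..TTT
  .FT.TT
  T.TTTT
  TTTTTT
Step 2: 7 trees catch fire, 6 burn out
  TF....
  F.FF.F
  ...TFT
  ..F.TT
  T.TTTT
  TTTTTT
Step 3: 5 trees catch fire, 7 burn out
  F.....
  ......
  ...F.F
  ....FT
  T.FTTT
  TTTTTT

F.....
......
...F.F
....FT
T.FTTT
TTTTTT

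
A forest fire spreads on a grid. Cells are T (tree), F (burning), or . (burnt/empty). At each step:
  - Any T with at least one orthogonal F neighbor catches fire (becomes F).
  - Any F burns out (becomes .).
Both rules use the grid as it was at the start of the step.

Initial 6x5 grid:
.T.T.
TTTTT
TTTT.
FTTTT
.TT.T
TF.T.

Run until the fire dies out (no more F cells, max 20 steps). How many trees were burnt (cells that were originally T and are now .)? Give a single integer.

Answer: 19

Derivation:
Step 1: +4 fires, +2 burnt (F count now 4)
Step 2: +4 fires, +4 burnt (F count now 4)
Step 3: +3 fires, +4 burnt (F count now 3)
Step 4: +4 fires, +3 burnt (F count now 4)
Step 5: +2 fires, +4 burnt (F count now 2)
Step 6: +2 fires, +2 burnt (F count now 2)
Step 7: +0 fires, +2 burnt (F count now 0)
Fire out after step 7
Initially T: 20, now '.': 29
Total burnt (originally-T cells now '.'): 19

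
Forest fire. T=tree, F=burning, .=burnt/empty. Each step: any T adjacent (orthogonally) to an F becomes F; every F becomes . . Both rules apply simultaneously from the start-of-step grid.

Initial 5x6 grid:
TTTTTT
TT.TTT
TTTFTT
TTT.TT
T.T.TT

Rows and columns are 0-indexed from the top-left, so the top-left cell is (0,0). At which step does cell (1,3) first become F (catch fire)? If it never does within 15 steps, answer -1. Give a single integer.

Step 1: cell (1,3)='F' (+3 fires, +1 burnt)
  -> target ignites at step 1
Step 2: cell (1,3)='.' (+6 fires, +3 burnt)
Step 3: cell (1,3)='.' (+9 fires, +6 burnt)
Step 4: cell (1,3)='.' (+5 fires, +9 burnt)
Step 5: cell (1,3)='.' (+2 fires, +5 burnt)
Step 6: cell (1,3)='.' (+0 fires, +2 burnt)
  fire out at step 6

1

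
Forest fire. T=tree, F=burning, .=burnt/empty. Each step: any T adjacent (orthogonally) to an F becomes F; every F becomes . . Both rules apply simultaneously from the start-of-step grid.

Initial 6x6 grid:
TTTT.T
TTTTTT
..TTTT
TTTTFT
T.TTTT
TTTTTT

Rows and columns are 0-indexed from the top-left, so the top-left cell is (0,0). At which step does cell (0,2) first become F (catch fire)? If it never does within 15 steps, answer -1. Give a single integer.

Step 1: cell (0,2)='T' (+4 fires, +1 burnt)
Step 2: cell (0,2)='T' (+7 fires, +4 burnt)
Step 3: cell (0,2)='T' (+7 fires, +7 burnt)
Step 4: cell (0,2)='T' (+5 fires, +7 burnt)
Step 5: cell (0,2)='F' (+4 fires, +5 burnt)
  -> target ignites at step 5
Step 6: cell (0,2)='.' (+3 fires, +4 burnt)
Step 7: cell (0,2)='.' (+1 fires, +3 burnt)
Step 8: cell (0,2)='.' (+0 fires, +1 burnt)
  fire out at step 8

5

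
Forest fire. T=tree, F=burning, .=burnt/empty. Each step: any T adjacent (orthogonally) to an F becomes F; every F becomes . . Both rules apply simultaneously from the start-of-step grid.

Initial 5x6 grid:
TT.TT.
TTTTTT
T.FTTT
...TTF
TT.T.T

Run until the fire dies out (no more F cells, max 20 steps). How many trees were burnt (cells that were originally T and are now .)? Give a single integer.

Answer: 18

Derivation:
Step 1: +5 fires, +2 burnt (F count now 5)
Step 2: +5 fires, +5 burnt (F count now 5)
Step 3: +5 fires, +5 burnt (F count now 5)
Step 4: +3 fires, +5 burnt (F count now 3)
Step 5: +0 fires, +3 burnt (F count now 0)
Fire out after step 5
Initially T: 20, now '.': 28
Total burnt (originally-T cells now '.'): 18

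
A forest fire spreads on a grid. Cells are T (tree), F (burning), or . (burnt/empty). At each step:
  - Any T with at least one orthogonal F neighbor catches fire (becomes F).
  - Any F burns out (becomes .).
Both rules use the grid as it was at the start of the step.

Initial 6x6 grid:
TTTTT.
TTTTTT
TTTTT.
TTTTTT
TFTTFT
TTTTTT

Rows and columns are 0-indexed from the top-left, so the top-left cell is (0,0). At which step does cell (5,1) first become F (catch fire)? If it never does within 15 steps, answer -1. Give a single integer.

Step 1: cell (5,1)='F' (+8 fires, +2 burnt)
  -> target ignites at step 1
Step 2: cell (5,1)='.' (+10 fires, +8 burnt)
Step 3: cell (5,1)='.' (+5 fires, +10 burnt)
Step 4: cell (5,1)='.' (+6 fires, +5 burnt)
Step 5: cell (5,1)='.' (+3 fires, +6 burnt)
Step 6: cell (5,1)='.' (+0 fires, +3 burnt)
  fire out at step 6

1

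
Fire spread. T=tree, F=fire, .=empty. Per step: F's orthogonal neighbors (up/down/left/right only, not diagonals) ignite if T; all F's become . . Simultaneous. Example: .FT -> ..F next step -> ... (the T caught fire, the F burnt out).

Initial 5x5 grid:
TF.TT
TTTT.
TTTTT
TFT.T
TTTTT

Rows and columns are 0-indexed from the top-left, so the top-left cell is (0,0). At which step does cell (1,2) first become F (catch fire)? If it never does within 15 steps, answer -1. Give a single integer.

Step 1: cell (1,2)='T' (+6 fires, +2 burnt)
Step 2: cell (1,2)='F' (+6 fires, +6 burnt)
  -> target ignites at step 2
Step 3: cell (1,2)='.' (+3 fires, +6 burnt)
Step 4: cell (1,2)='.' (+3 fires, +3 burnt)
Step 5: cell (1,2)='.' (+2 fires, +3 burnt)
Step 6: cell (1,2)='.' (+0 fires, +2 burnt)
  fire out at step 6

2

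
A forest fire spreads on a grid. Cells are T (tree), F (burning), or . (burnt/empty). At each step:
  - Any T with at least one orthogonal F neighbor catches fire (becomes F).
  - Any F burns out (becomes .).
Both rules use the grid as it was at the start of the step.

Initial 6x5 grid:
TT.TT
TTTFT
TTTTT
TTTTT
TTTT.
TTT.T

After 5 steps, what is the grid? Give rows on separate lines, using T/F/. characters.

Step 1: 4 trees catch fire, 1 burn out
  TT.FT
  TTF.F
  TTTFT
  TTTTT
  TTTT.
  TTT.T
Step 2: 5 trees catch fire, 4 burn out
  TT..F
  TF...
  TTF.F
  TTTFT
  TTTT.
  TTT.T
Step 3: 6 trees catch fire, 5 burn out
  TF...
  F....
  TF...
  TTF.F
  TTTF.
  TTT.T
Step 4: 4 trees catch fire, 6 burn out
  F....
  .....
  F....
  TF...
  TTF..
  TTT.T
Step 5: 3 trees catch fire, 4 burn out
  .....
  .....
  .....
  F....
  TF...
  TTF.T

.....
.....
.....
F....
TF...
TTF.T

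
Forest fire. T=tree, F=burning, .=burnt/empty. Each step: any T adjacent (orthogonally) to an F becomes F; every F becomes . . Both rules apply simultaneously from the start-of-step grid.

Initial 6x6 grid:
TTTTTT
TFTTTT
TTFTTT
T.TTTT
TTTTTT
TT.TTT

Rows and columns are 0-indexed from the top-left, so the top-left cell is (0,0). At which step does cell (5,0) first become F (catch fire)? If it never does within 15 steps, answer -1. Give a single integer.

Step 1: cell (5,0)='T' (+6 fires, +2 burnt)
Step 2: cell (5,0)='T' (+7 fires, +6 burnt)
Step 3: cell (5,0)='T' (+7 fires, +7 burnt)
Step 4: cell (5,0)='T' (+7 fires, +7 burnt)
Step 5: cell (5,0)='F' (+4 fires, +7 burnt)
  -> target ignites at step 5
Step 6: cell (5,0)='.' (+1 fires, +4 burnt)
Step 7: cell (5,0)='.' (+0 fires, +1 burnt)
  fire out at step 7

5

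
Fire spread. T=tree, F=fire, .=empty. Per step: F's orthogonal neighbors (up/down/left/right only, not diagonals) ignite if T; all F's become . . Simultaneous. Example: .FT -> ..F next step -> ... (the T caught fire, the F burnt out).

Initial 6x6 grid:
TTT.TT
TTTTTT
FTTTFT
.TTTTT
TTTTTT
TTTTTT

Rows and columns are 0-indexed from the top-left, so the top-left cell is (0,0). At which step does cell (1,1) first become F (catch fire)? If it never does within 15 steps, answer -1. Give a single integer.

Step 1: cell (1,1)='T' (+6 fires, +2 burnt)
Step 2: cell (1,1)='F' (+10 fires, +6 burnt)
  -> target ignites at step 2
Step 3: cell (1,1)='.' (+8 fires, +10 burnt)
Step 4: cell (1,1)='.' (+6 fires, +8 burnt)
Step 5: cell (1,1)='.' (+2 fires, +6 burnt)
Step 6: cell (1,1)='.' (+0 fires, +2 burnt)
  fire out at step 6

2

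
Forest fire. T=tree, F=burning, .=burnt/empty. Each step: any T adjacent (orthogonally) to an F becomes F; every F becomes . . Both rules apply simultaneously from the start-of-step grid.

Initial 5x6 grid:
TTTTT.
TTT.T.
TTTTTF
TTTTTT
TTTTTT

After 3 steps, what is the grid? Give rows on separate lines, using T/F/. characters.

Step 1: 2 trees catch fire, 1 burn out
  TTTTT.
  TTT.T.
  TTTTF.
  TTTTTF
  TTTTTT
Step 2: 4 trees catch fire, 2 burn out
  TTTTT.
  TTT.F.
  TTTF..
  TTTTF.
  TTTTTF
Step 3: 4 trees catch fire, 4 burn out
  TTTTF.
  TTT...
  TTF...
  TTTF..
  TTTTF.

TTTTF.
TTT...
TTF...
TTTF..
TTTTF.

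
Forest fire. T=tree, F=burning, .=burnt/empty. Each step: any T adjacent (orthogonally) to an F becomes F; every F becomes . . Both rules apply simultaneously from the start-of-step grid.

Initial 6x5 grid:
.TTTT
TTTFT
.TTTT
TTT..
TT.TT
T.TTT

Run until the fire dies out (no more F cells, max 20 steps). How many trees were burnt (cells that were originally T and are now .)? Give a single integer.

Answer: 18

Derivation:
Step 1: +4 fires, +1 burnt (F count now 4)
Step 2: +5 fires, +4 burnt (F count now 5)
Step 3: +4 fires, +5 burnt (F count now 4)
Step 4: +1 fires, +4 burnt (F count now 1)
Step 5: +2 fires, +1 burnt (F count now 2)
Step 6: +1 fires, +2 burnt (F count now 1)
Step 7: +1 fires, +1 burnt (F count now 1)
Step 8: +0 fires, +1 burnt (F count now 0)
Fire out after step 8
Initially T: 23, now '.': 25
Total burnt (originally-T cells now '.'): 18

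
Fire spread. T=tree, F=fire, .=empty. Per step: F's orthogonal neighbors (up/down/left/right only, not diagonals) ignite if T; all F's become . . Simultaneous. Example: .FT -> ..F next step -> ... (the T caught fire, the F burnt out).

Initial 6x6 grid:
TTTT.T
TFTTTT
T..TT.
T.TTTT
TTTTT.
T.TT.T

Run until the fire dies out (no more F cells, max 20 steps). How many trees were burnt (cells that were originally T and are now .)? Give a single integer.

Step 1: +3 fires, +1 burnt (F count now 3)
Step 2: +4 fires, +3 burnt (F count now 4)
Step 3: +4 fires, +4 burnt (F count now 4)
Step 4: +4 fires, +4 burnt (F count now 4)
Step 5: +6 fires, +4 burnt (F count now 6)
Step 6: +4 fires, +6 burnt (F count now 4)
Step 7: +1 fires, +4 burnt (F count now 1)
Step 8: +0 fires, +1 burnt (F count now 0)
Fire out after step 8
Initially T: 27, now '.': 35
Total burnt (originally-T cells now '.'): 26

Answer: 26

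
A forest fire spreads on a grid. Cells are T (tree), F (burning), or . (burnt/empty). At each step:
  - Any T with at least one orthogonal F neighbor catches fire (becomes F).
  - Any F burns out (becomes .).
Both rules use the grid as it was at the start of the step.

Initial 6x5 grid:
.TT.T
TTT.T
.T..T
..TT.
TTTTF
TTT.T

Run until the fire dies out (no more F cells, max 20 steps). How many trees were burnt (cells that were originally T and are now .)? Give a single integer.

Step 1: +2 fires, +1 burnt (F count now 2)
Step 2: +2 fires, +2 burnt (F count now 2)
Step 3: +3 fires, +2 burnt (F count now 3)
Step 4: +2 fires, +3 burnt (F count now 2)
Step 5: +1 fires, +2 burnt (F count now 1)
Step 6: +0 fires, +1 burnt (F count now 0)
Fire out after step 6
Initially T: 19, now '.': 21
Total burnt (originally-T cells now '.'): 10

Answer: 10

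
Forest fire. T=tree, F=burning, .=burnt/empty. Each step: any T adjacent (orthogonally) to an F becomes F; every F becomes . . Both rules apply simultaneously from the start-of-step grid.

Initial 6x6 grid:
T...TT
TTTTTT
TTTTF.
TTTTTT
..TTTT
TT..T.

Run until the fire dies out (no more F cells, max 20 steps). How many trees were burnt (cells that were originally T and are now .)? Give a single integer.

Step 1: +3 fires, +1 burnt (F count now 3)
Step 2: +7 fires, +3 burnt (F count now 7)
Step 3: +7 fires, +7 burnt (F count now 7)
Step 4: +4 fires, +7 burnt (F count now 4)
Step 5: +2 fires, +4 burnt (F count now 2)
Step 6: +1 fires, +2 burnt (F count now 1)
Step 7: +0 fires, +1 burnt (F count now 0)
Fire out after step 7
Initially T: 26, now '.': 34
Total burnt (originally-T cells now '.'): 24

Answer: 24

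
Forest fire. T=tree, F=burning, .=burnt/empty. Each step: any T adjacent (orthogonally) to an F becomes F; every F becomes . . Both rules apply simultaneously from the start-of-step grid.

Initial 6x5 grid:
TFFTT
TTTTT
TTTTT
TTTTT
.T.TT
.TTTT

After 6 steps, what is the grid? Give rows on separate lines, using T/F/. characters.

Step 1: 4 trees catch fire, 2 burn out
  F..FT
  TFFTT
  TTTTT
  TTTTT
  .T.TT
  .TTTT
Step 2: 5 trees catch fire, 4 burn out
  ....F
  F..FT
  TFFTT
  TTTTT
  .T.TT
  .TTTT
Step 3: 5 trees catch fire, 5 burn out
  .....
  ....F
  F..FT
  TFFTT
  .T.TT
  .TTTT
Step 4: 4 trees catch fire, 5 burn out
  .....
  .....
  ....F
  F..FT
  .F.TT
  .TTTT
Step 5: 3 trees catch fire, 4 burn out
  .....
  .....
  .....
  ....F
  ...FT
  .FTTT
Step 6: 3 trees catch fire, 3 burn out
  .....
  .....
  .....
  .....
  ....F
  ..FFT

.....
.....
.....
.....
....F
..FFT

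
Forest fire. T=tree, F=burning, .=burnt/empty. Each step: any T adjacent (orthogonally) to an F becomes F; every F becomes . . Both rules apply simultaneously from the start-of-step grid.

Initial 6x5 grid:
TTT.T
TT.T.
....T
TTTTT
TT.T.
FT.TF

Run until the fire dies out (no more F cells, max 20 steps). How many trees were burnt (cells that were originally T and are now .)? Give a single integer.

Step 1: +3 fires, +2 burnt (F count now 3)
Step 2: +3 fires, +3 burnt (F count now 3)
Step 3: +2 fires, +3 burnt (F count now 2)
Step 4: +2 fires, +2 burnt (F count now 2)
Step 5: +1 fires, +2 burnt (F count now 1)
Step 6: +0 fires, +1 burnt (F count now 0)
Fire out after step 6
Initially T: 18, now '.': 23
Total burnt (originally-T cells now '.'): 11

Answer: 11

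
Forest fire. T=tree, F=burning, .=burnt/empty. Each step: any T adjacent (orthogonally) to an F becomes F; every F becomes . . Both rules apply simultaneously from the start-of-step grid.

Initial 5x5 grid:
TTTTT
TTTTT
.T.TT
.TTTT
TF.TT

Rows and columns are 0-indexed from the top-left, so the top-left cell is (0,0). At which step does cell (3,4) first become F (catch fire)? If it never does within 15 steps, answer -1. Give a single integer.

Step 1: cell (3,4)='T' (+2 fires, +1 burnt)
Step 2: cell (3,4)='T' (+2 fires, +2 burnt)
Step 3: cell (3,4)='T' (+2 fires, +2 burnt)
Step 4: cell (3,4)='F' (+6 fires, +2 burnt)
  -> target ignites at step 4
Step 5: cell (3,4)='.' (+5 fires, +6 burnt)
Step 6: cell (3,4)='.' (+2 fires, +5 burnt)
Step 7: cell (3,4)='.' (+1 fires, +2 burnt)
Step 8: cell (3,4)='.' (+0 fires, +1 burnt)
  fire out at step 8

4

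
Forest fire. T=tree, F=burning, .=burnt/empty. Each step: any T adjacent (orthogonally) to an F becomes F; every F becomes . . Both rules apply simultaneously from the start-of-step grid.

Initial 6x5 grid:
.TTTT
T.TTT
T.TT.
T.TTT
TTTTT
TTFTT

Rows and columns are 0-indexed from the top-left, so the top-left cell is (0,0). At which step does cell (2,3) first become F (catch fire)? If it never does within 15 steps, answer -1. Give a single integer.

Step 1: cell (2,3)='T' (+3 fires, +1 burnt)
Step 2: cell (2,3)='T' (+5 fires, +3 burnt)
Step 3: cell (2,3)='T' (+4 fires, +5 burnt)
Step 4: cell (2,3)='F' (+4 fires, +4 burnt)
  -> target ignites at step 4
Step 5: cell (2,3)='.' (+3 fires, +4 burnt)
Step 6: cell (2,3)='.' (+4 fires, +3 burnt)
Step 7: cell (2,3)='.' (+1 fires, +4 burnt)
Step 8: cell (2,3)='.' (+0 fires, +1 burnt)
  fire out at step 8

4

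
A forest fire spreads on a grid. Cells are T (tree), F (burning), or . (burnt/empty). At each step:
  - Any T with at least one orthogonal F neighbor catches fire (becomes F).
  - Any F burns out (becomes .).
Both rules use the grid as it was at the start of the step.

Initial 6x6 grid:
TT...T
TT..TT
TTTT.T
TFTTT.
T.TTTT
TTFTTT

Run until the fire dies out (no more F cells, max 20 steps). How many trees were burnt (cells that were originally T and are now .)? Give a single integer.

Step 1: +6 fires, +2 burnt (F count now 6)
Step 2: +8 fires, +6 burnt (F count now 8)
Step 3: +6 fires, +8 burnt (F count now 6)
Step 4: +2 fires, +6 burnt (F count now 2)
Step 5: +0 fires, +2 burnt (F count now 0)
Fire out after step 5
Initially T: 26, now '.': 32
Total burnt (originally-T cells now '.'): 22

Answer: 22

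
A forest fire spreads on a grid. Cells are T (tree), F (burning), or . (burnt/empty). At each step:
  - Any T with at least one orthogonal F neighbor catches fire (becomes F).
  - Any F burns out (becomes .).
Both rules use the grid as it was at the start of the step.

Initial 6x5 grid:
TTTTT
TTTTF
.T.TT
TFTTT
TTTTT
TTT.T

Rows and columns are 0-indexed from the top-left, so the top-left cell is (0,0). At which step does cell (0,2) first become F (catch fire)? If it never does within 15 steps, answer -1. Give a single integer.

Step 1: cell (0,2)='T' (+7 fires, +2 burnt)
Step 2: cell (0,2)='T' (+9 fires, +7 burnt)
Step 3: cell (0,2)='F' (+7 fires, +9 burnt)
  -> target ignites at step 3
Step 4: cell (0,2)='.' (+2 fires, +7 burnt)
Step 5: cell (0,2)='.' (+0 fires, +2 burnt)
  fire out at step 5

3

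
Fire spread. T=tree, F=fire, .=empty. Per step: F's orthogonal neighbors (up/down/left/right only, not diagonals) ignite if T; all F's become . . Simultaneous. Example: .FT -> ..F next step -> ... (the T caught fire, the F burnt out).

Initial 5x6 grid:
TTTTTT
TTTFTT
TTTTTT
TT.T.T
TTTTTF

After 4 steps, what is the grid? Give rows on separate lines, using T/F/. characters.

Step 1: 6 trees catch fire, 2 burn out
  TTTFTT
  TTF.FT
  TTTFTT
  TT.T.F
  TTTTF.
Step 2: 9 trees catch fire, 6 burn out
  TTF.FT
  TF...F
  TTF.FF
  TT.F..
  TTTF..
Step 3: 5 trees catch fire, 9 burn out
  TF...F
  F.....
  TF....
  TT....
  TTF...
Step 4: 4 trees catch fire, 5 burn out
  F.....
  ......
  F.....
  TF....
  TF....

F.....
......
F.....
TF....
TF....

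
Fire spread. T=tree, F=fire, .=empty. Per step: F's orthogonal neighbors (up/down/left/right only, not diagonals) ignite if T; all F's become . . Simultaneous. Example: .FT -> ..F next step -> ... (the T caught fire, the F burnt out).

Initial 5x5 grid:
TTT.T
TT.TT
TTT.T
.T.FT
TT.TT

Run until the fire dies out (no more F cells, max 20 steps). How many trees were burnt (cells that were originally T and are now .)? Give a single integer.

Answer: 7

Derivation:
Step 1: +2 fires, +1 burnt (F count now 2)
Step 2: +2 fires, +2 burnt (F count now 2)
Step 3: +1 fires, +2 burnt (F count now 1)
Step 4: +2 fires, +1 burnt (F count now 2)
Step 5: +0 fires, +2 burnt (F count now 0)
Fire out after step 5
Initially T: 18, now '.': 14
Total burnt (originally-T cells now '.'): 7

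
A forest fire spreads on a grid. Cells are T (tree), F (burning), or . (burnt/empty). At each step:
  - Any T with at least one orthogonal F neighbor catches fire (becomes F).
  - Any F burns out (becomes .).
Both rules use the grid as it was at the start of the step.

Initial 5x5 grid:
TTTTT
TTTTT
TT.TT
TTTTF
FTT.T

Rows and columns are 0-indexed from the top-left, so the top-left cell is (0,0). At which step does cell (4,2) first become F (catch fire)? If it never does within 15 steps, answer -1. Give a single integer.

Step 1: cell (4,2)='T' (+5 fires, +2 burnt)
Step 2: cell (4,2)='F' (+6 fires, +5 burnt)
  -> target ignites at step 2
Step 3: cell (4,2)='.' (+4 fires, +6 burnt)
Step 4: cell (4,2)='.' (+4 fires, +4 burnt)
Step 5: cell (4,2)='.' (+2 fires, +4 burnt)
Step 6: cell (4,2)='.' (+0 fires, +2 burnt)
  fire out at step 6

2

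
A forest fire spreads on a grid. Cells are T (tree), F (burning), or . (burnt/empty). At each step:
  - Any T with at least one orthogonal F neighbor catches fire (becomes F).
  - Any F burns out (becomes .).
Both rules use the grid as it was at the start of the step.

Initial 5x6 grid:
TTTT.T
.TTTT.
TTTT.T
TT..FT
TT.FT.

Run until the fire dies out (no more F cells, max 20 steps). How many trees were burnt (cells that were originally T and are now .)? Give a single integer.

Step 1: +2 fires, +2 burnt (F count now 2)
Step 2: +1 fires, +2 burnt (F count now 1)
Step 3: +0 fires, +1 burnt (F count now 0)
Fire out after step 3
Initially T: 20, now '.': 13
Total burnt (originally-T cells now '.'): 3

Answer: 3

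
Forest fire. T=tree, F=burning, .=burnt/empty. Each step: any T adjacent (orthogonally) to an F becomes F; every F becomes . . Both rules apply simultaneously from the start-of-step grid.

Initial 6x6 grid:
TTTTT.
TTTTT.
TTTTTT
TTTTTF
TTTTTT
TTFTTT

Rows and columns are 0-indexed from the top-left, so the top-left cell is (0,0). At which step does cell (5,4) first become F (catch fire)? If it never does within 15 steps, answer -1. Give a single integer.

Step 1: cell (5,4)='T' (+6 fires, +2 burnt)
Step 2: cell (5,4)='F' (+9 fires, +6 burnt)
  -> target ignites at step 2
Step 3: cell (5,4)='.' (+5 fires, +9 burnt)
Step 4: cell (5,4)='.' (+5 fires, +5 burnt)
Step 5: cell (5,4)='.' (+4 fires, +5 burnt)
Step 6: cell (5,4)='.' (+2 fires, +4 burnt)
Step 7: cell (5,4)='.' (+1 fires, +2 burnt)
Step 8: cell (5,4)='.' (+0 fires, +1 burnt)
  fire out at step 8

2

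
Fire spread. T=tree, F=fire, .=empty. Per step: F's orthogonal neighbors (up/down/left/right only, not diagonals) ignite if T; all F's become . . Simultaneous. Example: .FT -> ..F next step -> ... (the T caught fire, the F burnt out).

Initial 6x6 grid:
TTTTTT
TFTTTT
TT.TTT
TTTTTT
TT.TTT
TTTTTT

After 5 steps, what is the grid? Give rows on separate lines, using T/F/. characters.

Step 1: 4 trees catch fire, 1 burn out
  TFTTTT
  F.FTTT
  TF.TTT
  TTTTTT
  TT.TTT
  TTTTTT
Step 2: 5 trees catch fire, 4 burn out
  F.FTTT
  ...FTT
  F..TTT
  TFTTTT
  TT.TTT
  TTTTTT
Step 3: 6 trees catch fire, 5 burn out
  ...FTT
  ....FT
  ...FTT
  F.FTTT
  TF.TTT
  TTTTTT
Step 4: 6 trees catch fire, 6 burn out
  ....FT
  .....F
  ....FT
  ...FTT
  F..TTT
  TFTTTT
Step 5: 6 trees catch fire, 6 burn out
  .....F
  ......
  .....F
  ....FT
  ...FTT
  F.FTTT

.....F
......
.....F
....FT
...FTT
F.FTTT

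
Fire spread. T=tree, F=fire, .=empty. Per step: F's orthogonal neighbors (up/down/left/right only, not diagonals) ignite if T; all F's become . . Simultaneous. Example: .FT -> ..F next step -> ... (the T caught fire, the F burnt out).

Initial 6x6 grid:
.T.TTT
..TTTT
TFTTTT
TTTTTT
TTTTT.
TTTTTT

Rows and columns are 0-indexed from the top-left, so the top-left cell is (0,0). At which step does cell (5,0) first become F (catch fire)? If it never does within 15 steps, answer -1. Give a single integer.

Step 1: cell (5,0)='T' (+3 fires, +1 burnt)
Step 2: cell (5,0)='T' (+5 fires, +3 burnt)
Step 3: cell (5,0)='T' (+6 fires, +5 burnt)
Step 4: cell (5,0)='F' (+7 fires, +6 burnt)
  -> target ignites at step 4
Step 5: cell (5,0)='.' (+5 fires, +7 burnt)
Step 6: cell (5,0)='.' (+2 fires, +5 burnt)
Step 7: cell (5,0)='.' (+1 fires, +2 burnt)
Step 8: cell (5,0)='.' (+0 fires, +1 burnt)
  fire out at step 8

4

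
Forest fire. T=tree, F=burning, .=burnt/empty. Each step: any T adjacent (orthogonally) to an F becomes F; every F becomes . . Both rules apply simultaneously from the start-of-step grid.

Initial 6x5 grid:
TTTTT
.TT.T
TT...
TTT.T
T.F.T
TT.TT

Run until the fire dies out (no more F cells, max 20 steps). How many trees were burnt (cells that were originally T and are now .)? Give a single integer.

Answer: 16

Derivation:
Step 1: +1 fires, +1 burnt (F count now 1)
Step 2: +1 fires, +1 burnt (F count now 1)
Step 3: +2 fires, +1 burnt (F count now 2)
Step 4: +3 fires, +2 burnt (F count now 3)
Step 5: +3 fires, +3 burnt (F count now 3)
Step 6: +3 fires, +3 burnt (F count now 3)
Step 7: +1 fires, +3 burnt (F count now 1)
Step 8: +1 fires, +1 burnt (F count now 1)
Step 9: +1 fires, +1 burnt (F count now 1)
Step 10: +0 fires, +1 burnt (F count now 0)
Fire out after step 10
Initially T: 20, now '.': 26
Total burnt (originally-T cells now '.'): 16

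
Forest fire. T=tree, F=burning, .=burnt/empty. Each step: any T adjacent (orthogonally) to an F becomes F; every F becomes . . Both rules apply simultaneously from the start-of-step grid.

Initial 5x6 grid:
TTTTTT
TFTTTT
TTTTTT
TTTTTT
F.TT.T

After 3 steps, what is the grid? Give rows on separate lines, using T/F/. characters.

Step 1: 5 trees catch fire, 2 burn out
  TFTTTT
  F.FTTT
  TFTTTT
  FTTTTT
  ..TT.T
Step 2: 6 trees catch fire, 5 burn out
  F.FTTT
  ...FTT
  F.FTTT
  .FTTTT
  ..TT.T
Step 3: 4 trees catch fire, 6 burn out
  ...FTT
  ....FT
  ...FTT
  ..FTTT
  ..TT.T

...FTT
....FT
...FTT
..FTTT
..TT.T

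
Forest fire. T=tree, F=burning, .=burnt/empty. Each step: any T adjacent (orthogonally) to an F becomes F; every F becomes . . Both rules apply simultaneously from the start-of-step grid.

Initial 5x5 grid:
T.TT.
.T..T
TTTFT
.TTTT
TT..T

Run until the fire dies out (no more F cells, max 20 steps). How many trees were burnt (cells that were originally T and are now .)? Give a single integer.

Step 1: +3 fires, +1 burnt (F count now 3)
Step 2: +4 fires, +3 burnt (F count now 4)
Step 3: +4 fires, +4 burnt (F count now 4)
Step 4: +1 fires, +4 burnt (F count now 1)
Step 5: +1 fires, +1 burnt (F count now 1)
Step 6: +0 fires, +1 burnt (F count now 0)
Fire out after step 6
Initially T: 16, now '.': 22
Total burnt (originally-T cells now '.'): 13

Answer: 13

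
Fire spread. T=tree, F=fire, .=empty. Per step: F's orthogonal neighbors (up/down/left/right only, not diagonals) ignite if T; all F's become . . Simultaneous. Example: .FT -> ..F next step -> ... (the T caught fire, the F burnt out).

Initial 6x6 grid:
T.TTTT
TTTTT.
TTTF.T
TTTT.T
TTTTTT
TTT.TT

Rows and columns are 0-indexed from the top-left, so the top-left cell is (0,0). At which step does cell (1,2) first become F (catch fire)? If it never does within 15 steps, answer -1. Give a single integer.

Step 1: cell (1,2)='T' (+3 fires, +1 burnt)
Step 2: cell (1,2)='F' (+6 fires, +3 burnt)
  -> target ignites at step 2
Step 3: cell (1,2)='.' (+7 fires, +6 burnt)
Step 4: cell (1,2)='.' (+7 fires, +7 burnt)
Step 5: cell (1,2)='.' (+5 fires, +7 burnt)
Step 6: cell (1,2)='.' (+2 fires, +5 burnt)
Step 7: cell (1,2)='.' (+0 fires, +2 burnt)
  fire out at step 7

2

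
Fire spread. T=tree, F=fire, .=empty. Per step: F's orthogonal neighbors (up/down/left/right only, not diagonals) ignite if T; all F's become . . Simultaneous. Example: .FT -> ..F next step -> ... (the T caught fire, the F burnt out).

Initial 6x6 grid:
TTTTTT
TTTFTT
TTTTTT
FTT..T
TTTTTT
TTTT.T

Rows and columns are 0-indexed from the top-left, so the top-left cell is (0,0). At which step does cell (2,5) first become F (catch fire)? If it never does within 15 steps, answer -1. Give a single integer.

Step 1: cell (2,5)='T' (+7 fires, +2 burnt)
Step 2: cell (2,5)='T' (+11 fires, +7 burnt)
Step 3: cell (2,5)='F' (+6 fires, +11 burnt)
  -> target ignites at step 3
Step 4: cell (2,5)='.' (+3 fires, +6 burnt)
Step 5: cell (2,5)='.' (+3 fires, +3 burnt)
Step 6: cell (2,5)='.' (+1 fires, +3 burnt)
Step 7: cell (2,5)='.' (+0 fires, +1 burnt)
  fire out at step 7

3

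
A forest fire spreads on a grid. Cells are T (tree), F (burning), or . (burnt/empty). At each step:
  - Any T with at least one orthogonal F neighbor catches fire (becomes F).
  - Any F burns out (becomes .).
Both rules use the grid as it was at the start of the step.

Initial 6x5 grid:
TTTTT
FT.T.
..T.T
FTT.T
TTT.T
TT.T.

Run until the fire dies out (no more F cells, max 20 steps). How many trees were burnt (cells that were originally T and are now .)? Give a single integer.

Answer: 15

Derivation:
Step 1: +4 fires, +2 burnt (F count now 4)
Step 2: +4 fires, +4 burnt (F count now 4)
Step 3: +4 fires, +4 burnt (F count now 4)
Step 4: +1 fires, +4 burnt (F count now 1)
Step 5: +2 fires, +1 burnt (F count now 2)
Step 6: +0 fires, +2 burnt (F count now 0)
Fire out after step 6
Initially T: 19, now '.': 26
Total burnt (originally-T cells now '.'): 15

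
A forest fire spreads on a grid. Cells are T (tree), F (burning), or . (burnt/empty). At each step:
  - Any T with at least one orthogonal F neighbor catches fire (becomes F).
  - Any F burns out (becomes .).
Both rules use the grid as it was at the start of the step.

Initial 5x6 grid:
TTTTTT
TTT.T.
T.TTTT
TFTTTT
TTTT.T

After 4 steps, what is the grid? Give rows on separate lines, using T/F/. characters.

Step 1: 3 trees catch fire, 1 burn out
  TTTTTT
  TTT.T.
  T.TTTT
  F.FTTT
  TFTT.T
Step 2: 5 trees catch fire, 3 burn out
  TTTTTT
  TTT.T.
  F.FTTT
  ...FTT
  F.FT.T
Step 3: 5 trees catch fire, 5 burn out
  TTTTTT
  FTF.T.
  ...FTT
  ....FT
  ...F.T
Step 4: 5 trees catch fire, 5 burn out
  FTFTTT
  .F..T.
  ....FT
  .....F
  .....T

FTFTTT
.F..T.
....FT
.....F
.....T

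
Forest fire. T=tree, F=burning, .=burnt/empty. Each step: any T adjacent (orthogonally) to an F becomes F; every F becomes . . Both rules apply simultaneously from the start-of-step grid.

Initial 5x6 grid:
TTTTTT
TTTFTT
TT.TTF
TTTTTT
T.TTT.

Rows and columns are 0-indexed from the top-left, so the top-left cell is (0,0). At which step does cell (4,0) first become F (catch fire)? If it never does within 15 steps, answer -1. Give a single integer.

Step 1: cell (4,0)='T' (+7 fires, +2 burnt)
Step 2: cell (4,0)='T' (+6 fires, +7 burnt)
Step 3: cell (4,0)='T' (+6 fires, +6 burnt)
Step 4: cell (4,0)='T' (+4 fires, +6 burnt)
Step 5: cell (4,0)='T' (+1 fires, +4 burnt)
Step 6: cell (4,0)='F' (+1 fires, +1 burnt)
  -> target ignites at step 6
Step 7: cell (4,0)='.' (+0 fires, +1 burnt)
  fire out at step 7

6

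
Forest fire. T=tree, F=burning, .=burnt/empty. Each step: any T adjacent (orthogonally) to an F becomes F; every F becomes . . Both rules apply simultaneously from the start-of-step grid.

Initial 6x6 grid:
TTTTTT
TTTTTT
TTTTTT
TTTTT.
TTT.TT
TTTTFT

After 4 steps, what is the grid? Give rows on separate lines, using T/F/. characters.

Step 1: 3 trees catch fire, 1 burn out
  TTTTTT
  TTTTTT
  TTTTTT
  TTTTT.
  TTT.FT
  TTTF.F
Step 2: 3 trees catch fire, 3 burn out
  TTTTTT
  TTTTTT
  TTTTTT
  TTTTF.
  TTT..F
  TTF...
Step 3: 4 trees catch fire, 3 burn out
  TTTTTT
  TTTTTT
  TTTTFT
  TTTF..
  TTF...
  TF....
Step 4: 6 trees catch fire, 4 burn out
  TTTTTT
  TTTTFT
  TTTF.F
  TTF...
  TF....
  F.....

TTTTTT
TTTTFT
TTTF.F
TTF...
TF....
F.....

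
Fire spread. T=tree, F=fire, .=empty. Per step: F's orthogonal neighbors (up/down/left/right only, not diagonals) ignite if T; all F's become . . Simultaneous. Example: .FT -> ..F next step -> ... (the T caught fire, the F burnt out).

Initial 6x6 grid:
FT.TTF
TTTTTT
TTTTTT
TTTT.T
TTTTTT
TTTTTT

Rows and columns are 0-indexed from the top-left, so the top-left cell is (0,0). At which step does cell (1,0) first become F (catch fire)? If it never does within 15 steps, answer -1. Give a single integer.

Step 1: cell (1,0)='F' (+4 fires, +2 burnt)
  -> target ignites at step 1
Step 2: cell (1,0)='.' (+5 fires, +4 burnt)
Step 3: cell (1,0)='.' (+6 fires, +5 burnt)
Step 4: cell (1,0)='.' (+5 fires, +6 burnt)
Step 5: cell (1,0)='.' (+6 fires, +5 burnt)
Step 6: cell (1,0)='.' (+4 fires, +6 burnt)
Step 7: cell (1,0)='.' (+2 fires, +4 burnt)
Step 8: cell (1,0)='.' (+0 fires, +2 burnt)
  fire out at step 8

1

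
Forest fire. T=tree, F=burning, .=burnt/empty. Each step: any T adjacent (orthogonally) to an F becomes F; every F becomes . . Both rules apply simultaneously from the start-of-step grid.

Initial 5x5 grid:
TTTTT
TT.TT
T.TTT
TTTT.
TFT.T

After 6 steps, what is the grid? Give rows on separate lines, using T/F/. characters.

Step 1: 3 trees catch fire, 1 burn out
  TTTTT
  TT.TT
  T.TTT
  TFTT.
  F.F.T
Step 2: 2 trees catch fire, 3 burn out
  TTTTT
  TT.TT
  T.TTT
  F.FT.
  ....T
Step 3: 3 trees catch fire, 2 burn out
  TTTTT
  TT.TT
  F.FTT
  ...F.
  ....T
Step 4: 2 trees catch fire, 3 burn out
  TTTTT
  FT.TT
  ...FT
  .....
  ....T
Step 5: 4 trees catch fire, 2 burn out
  FTTTT
  .F.FT
  ....F
  .....
  ....T
Step 6: 3 trees catch fire, 4 burn out
  .FTFT
  ....F
  .....
  .....
  ....T

.FTFT
....F
.....
.....
....T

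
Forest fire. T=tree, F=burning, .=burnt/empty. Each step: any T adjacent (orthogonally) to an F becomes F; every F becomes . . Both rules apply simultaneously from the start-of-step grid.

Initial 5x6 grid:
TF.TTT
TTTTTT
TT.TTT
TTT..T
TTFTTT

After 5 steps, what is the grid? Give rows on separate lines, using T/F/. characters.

Step 1: 5 trees catch fire, 2 burn out
  F..TTT
  TFTTTT
  TT.TTT
  TTF..T
  TF.FTT
Step 2: 6 trees catch fire, 5 burn out
  ...TTT
  F.FTTT
  TF.TTT
  TF...T
  F...FT
Step 3: 4 trees catch fire, 6 burn out
  ...TTT
  ...FTT
  F..TTT
  F....T
  .....F
Step 4: 4 trees catch fire, 4 burn out
  ...FTT
  ....FT
  ...FTT
  .....F
  ......
Step 5: 4 trees catch fire, 4 burn out
  ....FT
  .....F
  ....FF
  ......
  ......

....FT
.....F
....FF
......
......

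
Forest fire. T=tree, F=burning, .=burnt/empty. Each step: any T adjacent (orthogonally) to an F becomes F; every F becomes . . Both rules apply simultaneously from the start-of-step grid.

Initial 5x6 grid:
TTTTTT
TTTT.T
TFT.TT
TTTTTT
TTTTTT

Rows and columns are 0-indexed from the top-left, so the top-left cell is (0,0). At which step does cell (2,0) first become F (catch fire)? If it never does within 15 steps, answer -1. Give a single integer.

Step 1: cell (2,0)='F' (+4 fires, +1 burnt)
  -> target ignites at step 1
Step 2: cell (2,0)='.' (+6 fires, +4 burnt)
Step 3: cell (2,0)='.' (+6 fires, +6 burnt)
Step 4: cell (2,0)='.' (+3 fires, +6 burnt)
Step 5: cell (2,0)='.' (+4 fires, +3 burnt)
Step 6: cell (2,0)='.' (+3 fires, +4 burnt)
Step 7: cell (2,0)='.' (+1 fires, +3 burnt)
Step 8: cell (2,0)='.' (+0 fires, +1 burnt)
  fire out at step 8

1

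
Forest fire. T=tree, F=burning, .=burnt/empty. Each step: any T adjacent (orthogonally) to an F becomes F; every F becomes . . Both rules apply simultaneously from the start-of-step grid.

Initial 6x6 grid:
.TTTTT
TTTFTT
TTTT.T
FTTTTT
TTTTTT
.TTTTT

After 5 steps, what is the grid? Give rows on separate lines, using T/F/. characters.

Step 1: 7 trees catch fire, 2 burn out
  .TTFTT
  TTF.FT
  FTTF.T
  .FTTTT
  FTTTTT
  .TTTTT
Step 2: 10 trees catch fire, 7 burn out
  .TF.FT
  FF...F
  .FF..T
  ..FFTT
  .FTTTT
  .TTTTT
Step 3: 7 trees catch fire, 10 burn out
  .F...F
  ......
  .....F
  ....FT
  ..FFTT
  .FTTTT
Step 4: 4 trees catch fire, 7 burn out
  ......
  ......
  ......
  .....F
  ....FT
  ..FFTT
Step 5: 2 trees catch fire, 4 burn out
  ......
  ......
  ......
  ......
  .....F
  ....FT

......
......
......
......
.....F
....FT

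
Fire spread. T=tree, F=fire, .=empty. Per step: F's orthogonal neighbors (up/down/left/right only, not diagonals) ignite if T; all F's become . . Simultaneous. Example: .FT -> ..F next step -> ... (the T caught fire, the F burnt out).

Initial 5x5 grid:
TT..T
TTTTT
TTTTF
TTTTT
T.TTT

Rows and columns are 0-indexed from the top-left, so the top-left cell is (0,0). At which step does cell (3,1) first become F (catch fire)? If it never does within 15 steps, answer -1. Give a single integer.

Step 1: cell (3,1)='T' (+3 fires, +1 burnt)
Step 2: cell (3,1)='T' (+5 fires, +3 burnt)
Step 3: cell (3,1)='T' (+4 fires, +5 burnt)
Step 4: cell (3,1)='F' (+4 fires, +4 burnt)
  -> target ignites at step 4
Step 5: cell (3,1)='.' (+3 fires, +4 burnt)
Step 6: cell (3,1)='.' (+2 fires, +3 burnt)
Step 7: cell (3,1)='.' (+0 fires, +2 burnt)
  fire out at step 7

4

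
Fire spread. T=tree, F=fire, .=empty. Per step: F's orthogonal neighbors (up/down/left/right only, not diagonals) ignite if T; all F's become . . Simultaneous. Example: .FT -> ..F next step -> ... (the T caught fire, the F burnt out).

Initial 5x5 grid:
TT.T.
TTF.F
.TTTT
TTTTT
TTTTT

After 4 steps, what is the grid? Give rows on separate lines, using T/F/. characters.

Step 1: 3 trees catch fire, 2 burn out
  TT.T.
  TF...
  .TFTF
  TTTTT
  TTTTT
Step 2: 6 trees catch fire, 3 burn out
  TF.T.
  F....
  .F.F.
  TTFTF
  TTTTT
Step 3: 5 trees catch fire, 6 burn out
  F..T.
  .....
  .....
  TF.F.
  TTFTF
Step 4: 3 trees catch fire, 5 burn out
  ...T.
  .....
  .....
  F....
  TF.F.

...T.
.....
.....
F....
TF.F.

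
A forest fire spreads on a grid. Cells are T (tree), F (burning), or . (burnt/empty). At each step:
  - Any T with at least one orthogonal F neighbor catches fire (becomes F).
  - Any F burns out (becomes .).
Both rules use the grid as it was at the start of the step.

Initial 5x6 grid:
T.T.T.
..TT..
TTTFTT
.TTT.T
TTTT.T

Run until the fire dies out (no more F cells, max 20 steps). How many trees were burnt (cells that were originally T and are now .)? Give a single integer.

Answer: 17

Derivation:
Step 1: +4 fires, +1 burnt (F count now 4)
Step 2: +5 fires, +4 burnt (F count now 5)
Step 3: +5 fires, +5 burnt (F count now 5)
Step 4: +2 fires, +5 burnt (F count now 2)
Step 5: +1 fires, +2 burnt (F count now 1)
Step 6: +0 fires, +1 burnt (F count now 0)
Fire out after step 6
Initially T: 19, now '.': 28
Total burnt (originally-T cells now '.'): 17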